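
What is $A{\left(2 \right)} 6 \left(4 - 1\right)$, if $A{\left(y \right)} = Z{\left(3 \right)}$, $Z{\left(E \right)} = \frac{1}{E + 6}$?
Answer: $2$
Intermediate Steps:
$Z{\left(E \right)} = \frac{1}{6 + E}$
$A{\left(y \right)} = \frac{1}{9}$ ($A{\left(y \right)} = \frac{1}{6 + 3} = \frac{1}{9}$)
$A{\left(2 \right)} 6 \left(4 - 1\right) = \frac{1}{9} \cdot 6 \left(4 - 1\right) = \frac{2}{3} \cdot 3 = 2$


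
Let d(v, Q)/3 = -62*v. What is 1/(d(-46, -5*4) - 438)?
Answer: 1/8118 ≈ 0.00012318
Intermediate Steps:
d(v, Q) = -186*v (d(v, Q) = 3*(-62*v) = -186*v)
1/(d(-46, -5*4) - 438) = 1/(-186*(-46) - 438) = 1/(8556 - 438) = 1/8118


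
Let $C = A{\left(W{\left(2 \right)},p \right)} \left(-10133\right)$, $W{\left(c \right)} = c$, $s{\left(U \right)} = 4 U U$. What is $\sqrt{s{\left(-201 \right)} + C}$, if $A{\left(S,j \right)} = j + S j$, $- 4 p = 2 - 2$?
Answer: $402$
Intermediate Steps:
$s{\left(U \right)} = 4 U^{2}$
$p = 0$ ($p = - \frac{2 - 2}{4} = \left(- \frac{1}{4}\right) 0 = 0$)
$C = 0$ ($C = 0 \left(1 + 2\right) \left(-10133\right) = 0 \cdot 3 \left(-10133\right) = 0 \left(-10133\right) = 0$)
$\sqrt{s{\left(-201 \right)} + C} = \sqrt{4 \left(-201\right)^{2} + 0} = \sqrt{4 \cdot 40401 + 0} = \sqrt{161604 + 0} = \sqrt{161604} = 402$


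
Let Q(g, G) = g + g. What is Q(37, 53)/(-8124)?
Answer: -37/4062 ≈ -0.0091088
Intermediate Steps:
Q(g, G) = 2*g
Q(37, 53)/(-8124) = (2*37)/(-8124) = 74*(-1/8124) = -37/4062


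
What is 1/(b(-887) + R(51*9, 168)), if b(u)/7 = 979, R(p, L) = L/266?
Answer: 19/130219 ≈ 0.00014591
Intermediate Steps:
R(p, L) = L/266 (R(p, L) = L*(1/266) = L/266)
b(u) = 6853 (b(u) = 7*979 = 6853)
1/(b(-887) + R(51*9, 168)) = 1/(6853 + (1/266)*168) = 1/(6853 + 12/19) = 1/(130219/19) = 19/130219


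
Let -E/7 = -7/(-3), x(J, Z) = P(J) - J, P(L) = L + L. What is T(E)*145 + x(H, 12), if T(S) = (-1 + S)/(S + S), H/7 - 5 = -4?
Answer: 4113/49 ≈ 83.939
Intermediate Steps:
H = 7 (H = 35 + 7*(-4) = 35 - 28 = 7)
P(L) = 2*L
x(J, Z) = J (x(J, Z) = 2*J - J = J)
E = -49/3 (E = -(-49)/(-3) = -(-49)*(-1)/3 = -7*7/3 = -49/3 ≈ -16.333)
T(S) = (-1 + S)/(2*S) (T(S) = (-1 + S)/((2*S)) = (-1 + S)*(1/(2*S)) = (-1 + S)/(2*S))
T(E)*145 + x(H, 12) = ((-1 - 49/3)/(2*(-49/3)))*145 + 7 = ((½)*(-3/49)*(-52/3))*145 + 7 = (26/49)*145 + 7 = 3770/49 + 7 = 4113/49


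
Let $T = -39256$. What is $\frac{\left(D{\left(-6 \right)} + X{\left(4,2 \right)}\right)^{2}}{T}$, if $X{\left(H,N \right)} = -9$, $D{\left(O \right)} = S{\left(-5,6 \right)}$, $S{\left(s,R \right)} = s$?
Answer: $- \frac{7}{1402} \approx -0.0049929$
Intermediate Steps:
$D{\left(O \right)} = -5$
$\frac{\left(D{\left(-6 \right)} + X{\left(4,2 \right)}\right)^{2}}{T} = \frac{\left(-5 - 9\right)^{2}}{-39256} = \left(-14\right)^{2} \left(- \frac{1}{39256}\right) = 196 \left(- \frac{1}{39256}\right) = - \frac{7}{1402}$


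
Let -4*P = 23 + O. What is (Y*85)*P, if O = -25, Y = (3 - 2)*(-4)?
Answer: -170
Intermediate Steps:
Y = -4 (Y = 1*(-4) = -4)
P = ½ (P = -(23 - 25)/4 = -¼*(-2) = ½ ≈ 0.50000)
(Y*85)*P = -4*85*(½) = -340*½ = -170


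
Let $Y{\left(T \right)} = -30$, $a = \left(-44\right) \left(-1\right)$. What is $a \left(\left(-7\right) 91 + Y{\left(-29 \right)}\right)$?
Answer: $-29348$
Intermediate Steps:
$a = 44$
$a \left(\left(-7\right) 91 + Y{\left(-29 \right)}\right) = 44 \left(\left(-7\right) 91 - 30\right) = 44 \left(-637 - 30\right) = 44 \left(-667\right) = -29348$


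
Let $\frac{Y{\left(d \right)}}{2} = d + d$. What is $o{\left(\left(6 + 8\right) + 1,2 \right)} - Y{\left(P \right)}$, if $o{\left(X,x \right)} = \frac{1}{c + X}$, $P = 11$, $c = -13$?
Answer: $- \frac{87}{2} \approx -43.5$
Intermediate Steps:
$Y{\left(d \right)} = 4 d$ ($Y{\left(d \right)} = 2 \left(d + d\right) = 2 \cdot 2 d = 4 d$)
$o{\left(X,x \right)} = \frac{1}{-13 + X}$
$o{\left(\left(6 + 8\right) + 1,2 \right)} - Y{\left(P \right)} = \frac{1}{-13 + \left(\left(6 + 8\right) + 1\right)} - 4 \cdot 11 = \frac{1}{-13 + \left(14 + 1\right)} - 44 = \frac{1}{-13 + 15} - 44 = \frac{1}{2} - 44 = - \frac{87}{2}$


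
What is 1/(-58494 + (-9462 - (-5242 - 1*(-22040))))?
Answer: -1/84754 ≈ -1.1799e-5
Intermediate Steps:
1/(-58494 + (-9462 - (-5242 - 1*(-22040)))) = 1/(-58494 + (-9462 - (-5242 + 22040))) = 1/(-58494 + (-9462 - 1*16798)) = 1/(-58494 + (-9462 - 16798)) = 1/(-58494 - 26260) = 1/(-84754) = -1/84754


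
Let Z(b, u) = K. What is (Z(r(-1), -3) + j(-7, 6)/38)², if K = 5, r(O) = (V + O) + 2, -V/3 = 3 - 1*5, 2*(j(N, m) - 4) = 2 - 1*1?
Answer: 151321/5776 ≈ 26.198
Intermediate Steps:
j(N, m) = 9/2 (j(N, m) = 4 + (2 - 1*1)/2 = 4 + (2 - 1)/2 = 4 + (½)*1 = 4 + ½ = 9/2)
V = 6 (V = -3*(3 - 1*5) = -3*(3 - 5) = -3*(-2) = 6)
r(O) = 8 + O (r(O) = (6 + O) + 2 = 8 + O)
Z(b, u) = 5
(Z(r(-1), -3) + j(-7, 6)/38)² = (5 + (9/2)/38)² = (5 + (9/2)*(1/38))² = (5 + 9/76)² = (389/76)² = 151321/5776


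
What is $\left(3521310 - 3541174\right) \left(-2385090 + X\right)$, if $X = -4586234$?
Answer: $138478379936$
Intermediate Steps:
$\left(3521310 - 3541174\right) \left(-2385090 + X\right) = \left(3521310 - 3541174\right) \left(-2385090 - 4586234\right) = \left(-19864\right) \left(-6971324\right) = 138478379936$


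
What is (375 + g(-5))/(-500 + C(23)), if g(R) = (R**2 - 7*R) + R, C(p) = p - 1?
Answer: -215/239 ≈ -0.89958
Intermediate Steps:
C(p) = -1 + p
g(R) = R**2 - 6*R
(375 + g(-5))/(-500 + C(23)) = (375 - 5*(-6 - 5))/(-500 + (-1 + 23)) = (375 - 5*(-11))/(-500 + 22) = (375 + 55)/(-478) = 430*(-1/478) = -215/239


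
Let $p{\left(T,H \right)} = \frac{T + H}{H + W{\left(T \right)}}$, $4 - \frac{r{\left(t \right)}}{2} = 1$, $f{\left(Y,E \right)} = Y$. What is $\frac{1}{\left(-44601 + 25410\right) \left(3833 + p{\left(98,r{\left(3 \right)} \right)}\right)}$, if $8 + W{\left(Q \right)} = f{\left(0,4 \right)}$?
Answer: $- \frac{1}{72561171} \approx -1.3781 \cdot 10^{-8}$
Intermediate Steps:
$r{\left(t \right)} = 6$ ($r{\left(t \right)} = 8 - 2 = 6$)
$W{\left(Q \right)} = -8$ ($W{\left(Q \right)} = -8 + 0 = -8$)
$p{\left(T,H \right)} = \frac{H + T}{-8 + H}$ ($p{\left(T,H \right)} = \frac{T + H}{H - 8} = \frac{H + T}{-8 + H}$)
$\frac{1}{\left(-44601 + 25410\right) \left(3833 + p{\left(98,r{\left(3 \right)} \right)}\right)} = \frac{1}{\left(-44601 + 25410\right) \left(3833 + \frac{6 + 98}{-8 + 6}\right)} = \frac{1}{\left(-19191\right) \left(3833 + \frac{1}{-2} \cdot 104\right)} = \frac{1}{\left(-19191\right) \left(3833 - 52\right)} = \frac{1}{\left(-19191\right) 3781} = \frac{1}{-72561171} = - \frac{1}{72561171}$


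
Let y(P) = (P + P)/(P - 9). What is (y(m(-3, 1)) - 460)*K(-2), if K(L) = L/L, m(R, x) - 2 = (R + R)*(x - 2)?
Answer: -476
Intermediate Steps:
m(R, x) = 2 + 2*R*(-2 + x) (m(R, x) = 2 + (R + R)*(x - 2) = 2 + (2*R)*(-2 + x) = 2 + 2*R*(-2 + x))
y(P) = 2*P/(-9 + P) (y(P) = (2*P)/(-9 + P) = 2*P/(-9 + P))
K(L) = 1
(y(m(-3, 1)) - 460)*K(-2) = (2*(2 - 4*(-3) + 2*(-3)*1)/(-9 + (2 - 4*(-3) + 2*(-3)*1)) - 460)*1 = (2*(2 + 12 - 6)/(-9 + (2 + 12 - 6)) - 460)*1 = (2*8/(-9 + 8) - 460)*1 = (2*8/(-1) - 460)*1 = (2*8*(-1) - 460)*1 = (-16 - 460)*1 = -476*1 = -476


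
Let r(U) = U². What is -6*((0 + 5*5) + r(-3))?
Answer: -204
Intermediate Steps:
-6*((0 + 5*5) + r(-3)) = -6*((0 + 5*5) + (-3)²) = -6*((0 + 25) + 9) = -6*(25 + 9) = -6*34 = -204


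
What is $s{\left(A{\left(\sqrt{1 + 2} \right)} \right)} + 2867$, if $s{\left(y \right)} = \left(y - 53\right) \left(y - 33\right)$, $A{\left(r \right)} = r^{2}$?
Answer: $4367$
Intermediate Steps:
$s{\left(y \right)} = \left(-53 + y\right) \left(-33 + y\right)$
$s{\left(A{\left(\sqrt{1 + 2} \right)} \right)} + 2867 = \left(1749 + \left(\left(\sqrt{1 + 2}\right)^{2}\right)^{2} - 86 \left(\sqrt{1 + 2}\right)^{2}\right) + 2867 = \left(1749 + \left(\left(\sqrt{3}\right)^{2}\right)^{2} - 86 \left(\sqrt{3}\right)^{2}\right) + 2867 = \left(1749 + 3^{2} - 258\right) + 2867 = \left(1749 + 9 - 258\right) + 2867 = 1500 + 2867 = 4367$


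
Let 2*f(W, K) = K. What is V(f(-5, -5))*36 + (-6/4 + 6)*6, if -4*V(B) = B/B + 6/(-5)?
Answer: 144/5 ≈ 28.800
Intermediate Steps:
f(W, K) = K/2
V(B) = 1/20 (V(B) = -(B/B + 6/(-5))/4 = -(1 + 6*(-⅕))/4 = -(1 - 6/5)/4 = -¼*(-⅕) = 1/20)
V(f(-5, -5))*36 + (-6/4 + 6)*6 = (1/20)*36 + (-6/4 + 6)*6 = 9/5 + (-6*¼ + 6)*6 = 9/5 + (-3/2 + 6)*6 = 9/5 + (9/2)*6 = 9/5 + 27 = 144/5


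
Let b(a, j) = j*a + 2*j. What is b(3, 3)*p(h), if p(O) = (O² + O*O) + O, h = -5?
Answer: 675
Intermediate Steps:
p(O) = O + 2*O² (p(O) = (O² + O²) + O = 2*O² + O = O + 2*O²)
b(a, j) = 2*j + a*j (b(a, j) = a*j + 2*j = 2*j + a*j)
b(3, 3)*p(h) = (3*(2 + 3))*(-5*(1 + 2*(-5))) = (3*5)*(-5*(1 - 10)) = 15*(-5*(-9)) = 15*45 = 675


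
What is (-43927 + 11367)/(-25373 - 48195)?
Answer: 185/418 ≈ 0.44258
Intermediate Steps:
(-43927 + 11367)/(-25373 - 48195) = -32560/(-73568) = -32560*(-1/73568) = 185/418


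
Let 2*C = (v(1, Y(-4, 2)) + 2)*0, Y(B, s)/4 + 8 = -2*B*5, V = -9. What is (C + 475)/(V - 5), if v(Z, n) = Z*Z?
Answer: -475/14 ≈ -33.929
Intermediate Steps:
Y(B, s) = -32 - 40*B (Y(B, s) = -32 + 4*(-2*B*5) = -32 + 4*(-10*B) = -32 - 40*B)
v(Z, n) = Z²
C = 0 (C = ((1² + 2)*0)/2 = ((1 + 2)*0)/2 = (3*0)/2 = (½)*0 = 0)
(C + 475)/(V - 5) = (0 + 475)/(-9 - 5) = 475/(-14) = 475*(-1/14) = -475/14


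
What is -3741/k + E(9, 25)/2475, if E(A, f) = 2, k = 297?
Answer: -10391/825 ≈ -12.595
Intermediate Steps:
-3741/k + E(9, 25)/2475 = -3741/297 + 2/2475 = -3741*1/297 + 2*(1/2475) = -1247/99 + 2/2475 = -10391/825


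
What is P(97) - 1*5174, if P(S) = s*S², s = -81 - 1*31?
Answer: -1058982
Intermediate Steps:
s = -112 (s = -81 - 31 = -112)
P(S) = -112*S²
P(97) - 1*5174 = -112*97² - 1*5174 = -112*9409 - 5174 = -1053808 - 5174 = -1058982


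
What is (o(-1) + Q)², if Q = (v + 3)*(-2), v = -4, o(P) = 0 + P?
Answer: 1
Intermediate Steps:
o(P) = P
Q = 2 (Q = (-4 + 3)*(-2) = -1*(-2) = 2)
(o(-1) + Q)² = (-1 + 2)² = 1² = 1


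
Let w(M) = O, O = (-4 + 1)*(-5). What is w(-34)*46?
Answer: 690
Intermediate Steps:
O = 15 (O = -3*(-5) = 15)
w(M) = 15
w(-34)*46 = 15*46 = 690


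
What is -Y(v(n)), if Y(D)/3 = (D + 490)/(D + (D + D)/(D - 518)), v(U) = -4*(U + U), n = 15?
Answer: 11803/1272 ≈ 9.2791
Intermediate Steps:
v(U) = -8*U
Y(D) = 3*(490 + D)/(D + 2*D/(-518 + D)) (Y(D) = 3*((D + 490)/(D + (D + D)/(D - 518))) = 3*((490 + D)/(D + (2*D)/(-518 + D))) = 3*((490 + D)/(D + 2*D/(-518 + D))) = 3*(490 + D)/(D + 2*D/(-518 + D)))
-Y(v(n)) = -3*(-253820 + (-8*15)**2 - (-224)*15)/(((-8*15))*(-516 - 8*15)) = -3*(-253820 + (-120)**2 - 28*(-120))/((-120)*(-516 - 120)) = -3*(-1)*(-253820 + 14400 + 3360)/(120*(-636)) = -3*(-1)*(-1)*(-236060)/(120*636) = -1*(-11803/1272) = 11803/1272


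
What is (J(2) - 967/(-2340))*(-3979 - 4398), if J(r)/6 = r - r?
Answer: -8100559/2340 ≈ -3461.8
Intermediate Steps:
J(r) = 0 (J(r) = 6*(r - r) = 6*0 = 0)
(J(2) - 967/(-2340))*(-3979 - 4398) = (0 - 967/(-2340))*(-3979 - 4398) = (0 - 967*(-1/2340))*(-8377) = (0 + 967/2340)*(-8377) = (967/2340)*(-8377) = -8100559/2340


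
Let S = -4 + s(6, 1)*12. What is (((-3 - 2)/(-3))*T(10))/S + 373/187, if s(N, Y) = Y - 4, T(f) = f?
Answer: 3541/2244 ≈ 1.5780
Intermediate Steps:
s(N, Y) = -4 + Y
S = -40 (S = -4 + (-4 + 1)*12 = -4 - 3*12 = -4 - 36 = -40)
(((-3 - 2)/(-3))*T(10))/S + 373/187 = (((-3 - 2)/(-3))*10)/(-40) + 373/187 = (-5*(-⅓)*10)*(-1/40) + 373*(1/187) = ((5/3)*10)*(-1/40) + 373/187 = (50/3)*(-1/40) + 373/187 = -5/12 + 373/187 = 3541/2244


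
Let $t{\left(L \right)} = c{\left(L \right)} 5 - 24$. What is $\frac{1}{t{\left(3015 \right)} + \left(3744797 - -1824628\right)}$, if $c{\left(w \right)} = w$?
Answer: $\frac{1}{5584476} \approx 1.7907 \cdot 10^{-7}$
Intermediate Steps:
$t{\left(L \right)} = -24 + 5 L$ ($t{\left(L \right)} = L 5 - 24 = 5 L - 24 = -24 + 5 L$)
$\frac{1}{t{\left(3015 \right)} + \left(3744797 - -1824628\right)} = \frac{1}{\left(-24 + 5 \cdot 3015\right) + \left(3744797 - -1824628\right)} = \frac{1}{\left(-24 + 15075\right) + \left(3744797 + 1824628\right)} = \frac{1}{15051 + 5569425} = \frac{1}{5584476}$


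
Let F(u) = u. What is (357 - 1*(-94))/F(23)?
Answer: 451/23 ≈ 19.609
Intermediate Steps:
(357 - 1*(-94))/F(23) = (357 - 1*(-94))/23 = (357 + 94)*(1/23) = 451*(1/23) = 451/23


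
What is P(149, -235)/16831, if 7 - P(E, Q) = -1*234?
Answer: 241/16831 ≈ 0.014319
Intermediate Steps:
P(E, Q) = 241 (P(E, Q) = 7 - (-1)*234 = 7 - 1*(-234) = 7 + 234 = 241)
P(149, -235)/16831 = 241/16831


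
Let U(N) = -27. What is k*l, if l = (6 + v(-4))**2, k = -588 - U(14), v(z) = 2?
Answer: -35904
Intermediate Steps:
k = -561 (k = -588 - 1*(-27) = -588 + 27 = -561)
l = 64 (l = (6 + 2)**2 = 8**2 = 64)
k*l = -561*64 = -35904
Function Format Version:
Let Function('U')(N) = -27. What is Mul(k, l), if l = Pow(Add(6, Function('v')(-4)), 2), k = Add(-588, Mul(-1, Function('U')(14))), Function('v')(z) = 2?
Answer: -35904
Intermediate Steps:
k = -561 (k = Add(-588, Mul(-1, -27)) = Add(-588, 27) = -561)
l = 64 (l = Pow(Add(6, 2), 2) = Pow(8, 2) = 64)
Mul(k, l) = Mul(-561, 64) = -35904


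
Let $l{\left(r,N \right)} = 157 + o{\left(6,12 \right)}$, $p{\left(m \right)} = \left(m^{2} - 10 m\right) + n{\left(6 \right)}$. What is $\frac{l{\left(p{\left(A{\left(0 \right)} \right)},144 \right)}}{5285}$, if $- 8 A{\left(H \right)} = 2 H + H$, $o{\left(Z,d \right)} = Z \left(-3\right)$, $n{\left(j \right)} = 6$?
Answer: $\frac{139}{5285} \approx 0.026301$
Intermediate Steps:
$o{\left(Z,d \right)} = - 3 Z$
$A{\left(H \right)} = - \frac{3 H}{8}$ ($A{\left(H \right)} = - \frac{2 H + H}{8} = - \frac{3 H}{8}$)
$p{\left(m \right)} = 6 + m^{2} - 10 m$ ($p{\left(m \right)} = \left(m^{2} - 10 m\right) + 6 = 6 + m^{2} - 10 m$)
$l{\left(r,N \right)} = 139$ ($l{\left(r,N \right)} = 157 - 18 = 139$)
$\frac{l{\left(p{\left(A{\left(0 \right)} \right)},144 \right)}}{5285} = \frac{139}{5285}$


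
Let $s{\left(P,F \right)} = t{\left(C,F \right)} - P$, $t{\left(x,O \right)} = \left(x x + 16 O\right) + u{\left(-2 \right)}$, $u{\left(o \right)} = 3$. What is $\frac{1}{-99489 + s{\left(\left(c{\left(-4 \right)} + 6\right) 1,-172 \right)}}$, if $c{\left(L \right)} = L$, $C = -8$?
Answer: $- \frac{1}{102176} \approx -9.787 \cdot 10^{-6}$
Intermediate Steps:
$t{\left(x,O \right)} = 3 + x^{2} + 16 O$ ($t{\left(x,O \right)} = \left(x x + 16 O\right) + 3 = \left(x^{2} + 16 O\right) + 3 = 3 + x^{2} + 16 O$)
$s{\left(P,F \right)} = 67 - P + 16 F$ ($s{\left(P,F \right)} = \left(3 + \left(-8\right)^{2} + 16 F\right) - P = \left(3 + 64 + 16 F\right) - P = \left(67 + 16 F\right) - P = 67 - P + 16 F$)
$\frac{1}{-99489 + s{\left(\left(c{\left(-4 \right)} + 6\right) 1,-172 \right)}} = \frac{1}{-99489 + \left(67 - \left(-4 + 6\right) 1 + 16 \left(-172\right)\right)} = \frac{1}{-99489 - \left(2685 + 2\right)} = \frac{1}{-99489 - 2687} = \frac{1}{-102176} = - \frac{1}{102176}$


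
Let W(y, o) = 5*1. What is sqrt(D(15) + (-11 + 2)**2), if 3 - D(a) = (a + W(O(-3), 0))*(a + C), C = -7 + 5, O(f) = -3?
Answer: 4*I*sqrt(11) ≈ 13.266*I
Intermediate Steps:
W(y, o) = 5
C = -2
D(a) = 3 - (-2 + a)*(5 + a) (D(a) = 3 - (a + 5)*(a - 2) = 3 - (5 + a)*(-2 + a) = 3 - (-2 + a)*(5 + a))
sqrt(D(15) + (-11 + 2)**2) = sqrt((13 - 1*15**2 - 3*15) + (-11 + 2)**2) = sqrt((13 - 1*225 - 45) + (-9)**2) = sqrt((13 - 225 - 45) + 81) = sqrt(-257 + 81) = sqrt(-176) = 4*I*sqrt(11)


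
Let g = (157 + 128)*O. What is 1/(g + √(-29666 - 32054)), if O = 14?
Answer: 399/1598182 - I*√15430/7990910 ≈ 0.00024966 - 1.5545e-5*I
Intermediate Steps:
g = 3990 (g = (157 + 128)*14 = 285*14 = 3990)
1/(g + √(-29666 - 32054)) = 1/(3990 + √(-29666 - 32054)) = 1/(3990 + √(-61720)) = 1/(3990 + 2*I*√15430)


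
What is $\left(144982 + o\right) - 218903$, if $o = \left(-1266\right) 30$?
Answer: $-111901$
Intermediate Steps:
$o = -37980$
$\left(144982 + o\right) - 218903 = \left(144982 - 37980\right) - 218903 = 107002 - 218903 = -111901$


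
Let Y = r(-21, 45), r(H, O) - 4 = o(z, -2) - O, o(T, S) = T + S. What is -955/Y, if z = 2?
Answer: 955/41 ≈ 23.293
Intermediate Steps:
o(T, S) = S + T
r(H, O) = 4 - O (r(H, O) = 4 + ((-2 + 2) - O) = 4 + (0 - O) = 4 - O)
Y = -41 (Y = 4 - 1*45 = 4 - 45 = -41)
-955/Y = -955/(-41) = -955*(-1/41) = 955/41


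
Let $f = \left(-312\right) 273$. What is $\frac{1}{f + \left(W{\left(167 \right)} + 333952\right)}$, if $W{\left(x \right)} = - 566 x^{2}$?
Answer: $- \frac{1}{15536398} \approx -6.4365 \cdot 10^{-8}$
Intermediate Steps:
$f = -85176$
$\frac{1}{f + \left(W{\left(167 \right)} + 333952\right)} = \frac{1}{-85176 + \left(- 566 \cdot 167^{2} + 333952\right)} = \frac{1}{-85176 + \left(\left(-566\right) 27889 + 333952\right)} = \frac{1}{-85176 + \left(-15785174 + 333952\right)} = \frac{1}{-85176 - 15451222} = \frac{1}{-15536398} = - \frac{1}{15536398}$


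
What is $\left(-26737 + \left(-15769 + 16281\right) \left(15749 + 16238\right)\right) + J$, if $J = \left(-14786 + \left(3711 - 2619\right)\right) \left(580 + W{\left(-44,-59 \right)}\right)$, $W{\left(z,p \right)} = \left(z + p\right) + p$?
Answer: $10626515$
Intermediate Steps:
$W{\left(z,p \right)} = z + 2 p$ ($W{\left(z,p \right)} = \left(p + z\right) + p = z + 2 p$)
$J = -5724092$ ($J = \left(-14786 + \left(3711 - 2619\right)\right) \left(580 + \left(-44 + 2 \left(-59\right)\right)\right) = \left(-14786 + \left(3711 - 2619\right)\right) \left(580 - 162\right) = \left(-14786 + 1092\right) \left(580 - 162\right) = \left(-13694\right) 418 = -5724092$)
$\left(-26737 + \left(-15769 + 16281\right) \left(15749 + 16238\right)\right) + J = \left(-26737 + \left(-15769 + 16281\right) \left(15749 + 16238\right)\right) - 5724092 = \left(-26737 + 512 \cdot 31987\right) - 5724092 = \left(-26737 + 16377344\right) - 5724092 = 16350607 - 5724092 = 10626515$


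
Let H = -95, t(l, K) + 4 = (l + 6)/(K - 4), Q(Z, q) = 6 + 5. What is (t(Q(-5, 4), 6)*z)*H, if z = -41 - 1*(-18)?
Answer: 19665/2 ≈ 9832.5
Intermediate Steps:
Q(Z, q) = 11
t(l, K) = -4 + (6 + l)/(-4 + K) (t(l, K) = -4 + (l + 6)/(K - 4) = -4 + (6 + l)/(-4 + K))
z = -23 (z = -41 + 18 = -23)
(t(Q(-5, 4), 6)*z)*H = (((22 + 11 - 4*6)/(-4 + 6))*(-23))*(-95) = (((22 + 11 - 24)/2)*(-23))*(-95) = (((1/2)*9)*(-23))*(-95) = ((9/2)*(-23))*(-95) = -207/2*(-95) = 19665/2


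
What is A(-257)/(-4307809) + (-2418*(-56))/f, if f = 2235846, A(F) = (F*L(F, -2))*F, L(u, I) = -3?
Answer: 171056329739/1605266253569 ≈ 0.10656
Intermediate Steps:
A(F) = -3*F² (A(F) = (F*(-3))*F = (-3*F)*F = -3*F²)
A(-257)/(-4307809) + (-2418*(-56))/f = -3*(-257)²/(-4307809) - 2418*(-56)/2235846 = -3*66049*(-1/4307809) + 135408*(1/2235846) = -198147*(-1/4307809) + 22568/372641 = 198147/4307809 + 22568/372641 = 171056329739/1605266253569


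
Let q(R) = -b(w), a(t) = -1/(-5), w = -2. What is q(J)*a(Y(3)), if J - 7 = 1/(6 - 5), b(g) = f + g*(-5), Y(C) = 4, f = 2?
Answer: -12/5 ≈ -2.4000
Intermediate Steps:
b(g) = 2 - 5*g (b(g) = 2 + g*(-5) = 2 - 5*g)
a(t) = ⅕ (a(t) = -1*(-⅕) = ⅕)
J = 8 (J = 7 + 1/(6 - 5) = 7 + 1/1 = 7 + 1 = 8)
q(R) = -12 (q(R) = -(2 - 5*(-2)) = -(2 + 10) = -1*12 = -12)
q(J)*a(Y(3)) = -12*⅕ = -12/5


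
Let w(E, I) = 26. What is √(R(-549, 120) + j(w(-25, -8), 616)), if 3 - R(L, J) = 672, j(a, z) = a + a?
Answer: I*√617 ≈ 24.839*I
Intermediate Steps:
j(a, z) = 2*a
R(L, J) = -669 (R(L, J) = 3 - 1*672 = 3 - 672 = -669)
√(R(-549, 120) + j(w(-25, -8), 616)) = √(-669 + 2*26) = √(-669 + 52) = √(-617) = I*√617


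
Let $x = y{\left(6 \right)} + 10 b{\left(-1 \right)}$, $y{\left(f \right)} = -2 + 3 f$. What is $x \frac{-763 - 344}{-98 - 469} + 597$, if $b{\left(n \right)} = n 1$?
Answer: $\frac{4261}{7} \approx 608.71$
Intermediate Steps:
$b{\left(n \right)} = n$
$x = 6$ ($x = \left(-2 + 3 \cdot 6\right) + 10 \left(-1\right) = \left(-2 + 18\right) - 10 = 16 - 10 = 6$)
$x \frac{-763 - 344}{-98 - 469} + 597 = 6 \frac{-763 - 344}{-98 - 469} + 597 = 6 \left(- \frac{1107}{-567}\right) + 597 = 6 \left(\left(-1107\right) \left(- \frac{1}{567}\right)\right) + 597 = 6 \cdot \frac{41}{21} + 597 = \frac{82}{7} + 597 = \frac{4261}{7}$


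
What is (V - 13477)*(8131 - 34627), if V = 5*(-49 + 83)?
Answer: 352582272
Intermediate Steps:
V = 170 (V = 5*34 = 170)
(V - 13477)*(8131 - 34627) = (170 - 13477)*(8131 - 34627) = -13307*(-26496) = 352582272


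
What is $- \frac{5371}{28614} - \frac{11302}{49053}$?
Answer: $- \frac{195619697}{467867514} \approx -0.41811$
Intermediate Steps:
$- \frac{5371}{28614} - \frac{11302}{49053} = - \frac{195619697}{467867514}$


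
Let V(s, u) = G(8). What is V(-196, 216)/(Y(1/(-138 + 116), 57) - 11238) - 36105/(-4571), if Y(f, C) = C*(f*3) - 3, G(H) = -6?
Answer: 2978538679/377066361 ≈ 7.8992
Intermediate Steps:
V(s, u) = -6
Y(f, C) = -3 + 3*C*f (Y(f, C) = C*(3*f) - 3 = 3*C*f - 3 = -3 + 3*C*f)
V(-196, 216)/(Y(1/(-138 + 116), 57) - 11238) - 36105/(-4571) = -6/((-3 + 3*57/(-138 + 116)) - 11238) - 36105/(-4571) = -6/((-3 + 3*57/(-22)) - 11238) - 36105*(-1/4571) = -6/((-3 + 3*57*(-1/22)) - 11238) + 36105/4571 = -6/((-3 - 171/22) - 11238) + 36105/4571 = -6/(-237/22 - 11238) + 36105/4571 = -6/(-247473/22) + 36105/4571 = -6*(-22/247473) + 36105/4571 = 44/82491 + 36105/4571 = 2978538679/377066361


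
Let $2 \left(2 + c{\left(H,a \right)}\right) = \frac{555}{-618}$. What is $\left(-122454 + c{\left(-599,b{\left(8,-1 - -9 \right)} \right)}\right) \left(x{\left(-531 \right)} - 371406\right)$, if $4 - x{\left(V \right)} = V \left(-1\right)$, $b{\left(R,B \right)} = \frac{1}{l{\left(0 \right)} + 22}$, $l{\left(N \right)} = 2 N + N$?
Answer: $\frac{182182377827}{4} \approx 4.5546 \cdot 10^{10}$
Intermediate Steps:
$l{\left(N \right)} = 3 N$
$b{\left(R,B \right)} = \frac{1}{22}$ ($b{\left(R,B \right)} = \frac{1}{3 \cdot 0 + 22} = \frac{1}{0 + 22} = \frac{1}{22}$)
$x{\left(V \right)} = 4 + V$ ($x{\left(V \right)} = 4 - V \left(-1\right) = 4 - - V = 4 + V$)
$c{\left(H,a \right)} = - \frac{1009}{412}$ ($c{\left(H,a \right)} = -2 + \frac{555 \frac{1}{-618}}{2} = -2 + \frac{555 \left(- \frac{1}{618}\right)}{2} = -2 + \frac{1}{2} \left(- \frac{185}{206}\right) = -2 - \frac{185}{412} = - \frac{1009}{412}$)
$\left(-122454 + c{\left(-599,b{\left(8,-1 - -9 \right)} \right)}\right) \left(x{\left(-531 \right)} - 371406\right) = \left(-122454 - \frac{1009}{412}\right) \left(\left(4 - 531\right) - 371406\right) = - \frac{50452057 \left(-527 - 371406\right)}{412} = \left(- \frac{50452057}{412}\right) \left(-371933\right) = \frac{182182377827}{4}$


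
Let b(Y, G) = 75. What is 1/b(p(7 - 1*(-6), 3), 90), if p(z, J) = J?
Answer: 1/75 ≈ 0.013333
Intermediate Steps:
1/b(p(7 - 1*(-6), 3), 90) = 1/75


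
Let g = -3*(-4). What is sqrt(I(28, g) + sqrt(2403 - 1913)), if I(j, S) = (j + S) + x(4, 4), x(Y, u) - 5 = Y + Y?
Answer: sqrt(53 + 7*sqrt(10)) ≈ 8.6681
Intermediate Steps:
g = 12
x(Y, u) = 5 + 2*Y (x(Y, u) = 5 + (Y + Y) = 5 + 2*Y)
I(j, S) = 13 + S + j (I(j, S) = (j + S) + (5 + 2*4) = (S + j) + (5 + 8) = (S + j) + 13 = 13 + S + j)
sqrt(I(28, g) + sqrt(2403 - 1913)) = sqrt((13 + 12 + 28) + sqrt(2403 - 1913)) = sqrt(53 + sqrt(490)) = sqrt(53 + 7*sqrt(10))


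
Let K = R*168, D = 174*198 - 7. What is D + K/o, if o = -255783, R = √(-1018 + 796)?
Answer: 34445 - 56*I*√222/85261 ≈ 34445.0 - 0.0097862*I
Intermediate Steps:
R = I*√222 (R = √(-222) = I*√222 ≈ 14.9*I)
D = 34445 (D = 34452 - 7 = 34445)
K = 168*I*√222 (K = (I*√222)*168 = 168*I*√222 ≈ 2503.1*I)
D + K/o = 34445 + (168*I*√222)/(-255783) = 34445 + (168*I*√222)*(-1/255783) = 34445 - 56*I*√222/85261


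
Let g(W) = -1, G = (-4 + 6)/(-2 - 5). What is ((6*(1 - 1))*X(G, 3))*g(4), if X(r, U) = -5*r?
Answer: 0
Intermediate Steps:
G = -2/7 (G = 2/(-7) = 2*(-⅐) = -2/7 ≈ -0.28571)
((6*(1 - 1))*X(G, 3))*g(4) = ((6*(1 - 1))*(-5*(-2/7)))*(-1) = ((6*0)*(10/7))*(-1) = (0*(10/7))*(-1) = 0*(-1) = 0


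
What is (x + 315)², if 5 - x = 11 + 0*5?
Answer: 95481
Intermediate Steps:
x = -6 (x = 5 - (11 + 0*5) = 5 - (11 + 0) = 5 - 1*11 = 5 - 11 = -6)
(x + 315)² = (-6 + 315)² = 309² = 95481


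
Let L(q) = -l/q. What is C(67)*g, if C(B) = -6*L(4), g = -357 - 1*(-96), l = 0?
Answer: 0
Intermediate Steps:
g = -261 (g = -357 + 96 = -261)
L(q) = 0 (L(q) = -0/q = -1*0 = 0)
C(B) = 0 (C(B) = -6*0 = 0)
C(67)*g = 0*(-261) = 0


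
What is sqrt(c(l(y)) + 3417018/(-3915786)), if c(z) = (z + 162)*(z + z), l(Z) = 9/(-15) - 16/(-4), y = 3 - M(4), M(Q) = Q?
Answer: sqrt(244223056120677)/466165 ≈ 33.524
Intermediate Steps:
y = -1 (y = 3 - 1*4 = 3 - 4 = -1)
l(Z) = 17/5 (l(Z) = 9*(-1/15) - 16*(-1/4) = -3/5 + 4 = 17/5)
c(z) = 2*z*(162 + z) (c(z) = (162 + z)*(2*z) = 2*z*(162 + z))
sqrt(c(l(y)) + 3417018/(-3915786)) = sqrt(2*(17/5)*(162 + 17/5) + 3417018/(-3915786)) = sqrt(2*(17/5)*(827/5) + 3417018*(-1/3915786)) = sqrt(28118/25 - 569503/652631) = sqrt(18336440883/16315775) = sqrt(244223056120677)/466165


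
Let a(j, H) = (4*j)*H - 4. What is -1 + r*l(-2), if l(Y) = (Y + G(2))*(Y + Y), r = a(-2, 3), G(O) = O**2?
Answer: 223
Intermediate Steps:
a(j, H) = -4 + 4*H*j (a(j, H) = 4*H*j - 4 = -4 + 4*H*j)
r = -28 (r = -4 + 4*3*(-2) = -4 - 24 = -28)
l(Y) = 2*Y*(4 + Y) (l(Y) = (Y + 2**2)*(Y + Y) = (Y + 4)*(2*Y) = (4 + Y)*(2*Y) = 2*Y*(4 + Y))
-1 + r*l(-2) = -1 - 56*(-2)*(4 - 2) = -1 - 56*(-2)*2 = -1 - 28*(-8) = -1 + 224 = 223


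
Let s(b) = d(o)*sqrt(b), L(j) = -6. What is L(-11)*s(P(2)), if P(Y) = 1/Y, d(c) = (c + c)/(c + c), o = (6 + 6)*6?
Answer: -3*sqrt(2) ≈ -4.2426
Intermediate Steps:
o = 72 (o = 12*6 = 72)
d(c) = 1 (d(c) = (2*c)/((2*c)) = (2*c)*(1/(2*c)) = 1)
s(b) = sqrt(b) (s(b) = 1*sqrt(b) = sqrt(b))
L(-11)*s(P(2)) = -6*sqrt(2)/2 = -3*sqrt(2)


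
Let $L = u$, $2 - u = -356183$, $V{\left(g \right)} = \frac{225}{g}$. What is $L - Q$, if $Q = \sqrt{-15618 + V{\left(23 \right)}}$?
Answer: $356185 - \frac{i \sqrt{8256747}}{23} \approx 3.5619 \cdot 10^{5} - 124.93 i$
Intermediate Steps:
$u = 356185$ ($u = 2 - -356183 = 2 + 356183 = 356185$)
$L = 356185$
$Q = \frac{i \sqrt{8256747}}{23}$ ($Q = \sqrt{-15618 + \frac{225}{23}} = \sqrt{- \frac{358989}{23}} = \frac{i \sqrt{8256747}}{23} \approx 124.93 i$)
$L - Q = 356185 - \frac{i \sqrt{8256747}}{23}$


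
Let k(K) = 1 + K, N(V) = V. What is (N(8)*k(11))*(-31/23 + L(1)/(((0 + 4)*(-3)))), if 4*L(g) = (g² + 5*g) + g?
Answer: -3298/23 ≈ -143.39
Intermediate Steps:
L(g) = g²/4 + 3*g/2 (L(g) = ((g² + 5*g) + g)/4 = (g² + 6*g)/4 = g²/4 + 3*g/2)
(N(8)*k(11))*(-31/23 + L(1)/(((0 + 4)*(-3)))) = (8*(1 + 11))*(-31/23 + ((¼)*1*(6 + 1))/(((0 + 4)*(-3)))) = (8*12)*(-31*1/23 + ((¼)*1*7)/((4*(-3)))) = 96*(-31/23 + (7/4)/(-12)) = 96*(-31/23 + (7/4)*(-1/12)) = 96*(-31/23 - 7/48) = 96*(-1649/1104) = -3298/23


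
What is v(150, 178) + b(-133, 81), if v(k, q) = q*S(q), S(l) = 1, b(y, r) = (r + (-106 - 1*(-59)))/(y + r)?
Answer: 4611/26 ≈ 177.35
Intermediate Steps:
b(y, r) = (-47 + r)/(r + y) (b(y, r) = (r + (-106 + 59))/(r + y) = (r - 47)/(r + y) = (-47 + r)/(r + y))
v(k, q) = q (v(k, q) = q*1 = q)
v(150, 178) + b(-133, 81) = 178 + (-47 + 81)/(81 - 133) = 178 + 34/(-52) = 178 - 1/52*34 = 178 - 17/26 = 4611/26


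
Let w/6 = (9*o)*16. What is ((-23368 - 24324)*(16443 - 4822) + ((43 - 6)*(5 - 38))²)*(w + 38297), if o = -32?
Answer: -5886105801259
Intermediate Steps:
w = -27648 (w = 6*((9*(-32))*16) = 6*(-288*16) = 6*(-4608) = -27648)
((-23368 - 24324)*(16443 - 4822) + ((43 - 6)*(5 - 38))²)*(w + 38297) = ((-23368 - 24324)*(16443 - 4822) + ((43 - 6)*(5 - 38))²)*(-27648 + 38297) = (-47692*11621 + (37*(-33))²)*10649 = (-554228732 + (-1221)²)*10649 = (-554228732 + 1490841)*10649 = -552737891*10649 = -5886105801259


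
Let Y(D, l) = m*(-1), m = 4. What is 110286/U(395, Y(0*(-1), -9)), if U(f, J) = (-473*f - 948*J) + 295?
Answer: -18381/30458 ≈ -0.60349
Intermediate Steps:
Y(D, l) = -4 (Y(D, l) = 4*(-1) = -4)
U(f, J) = 295 - 948*J - 473*f (U(f, J) = (-948*J - 473*f) + 295 = 295 - 948*J - 473*f)
110286/U(395, Y(0*(-1), -9)) = 110286/(295 - 948*(-4) - 473*395) = 110286/(295 + 3792 - 186835) = 110286/(-182748) = 110286*(-1/182748) = -18381/30458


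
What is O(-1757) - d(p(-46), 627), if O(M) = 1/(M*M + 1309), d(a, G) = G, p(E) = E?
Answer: -1936400465/3088358 ≈ -627.00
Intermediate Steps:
O(M) = 1/(1309 + M²) (O(M) = 1/(M² + 1309) = 1/(1309 + M²))
O(-1757) - d(p(-46), 627) = 1/(1309 + (-1757)²) - 1*627 = 1/(1309 + 3087049) - 627 = 1/3088358 - 627 = -1936400465/3088358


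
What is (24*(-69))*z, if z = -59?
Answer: 97704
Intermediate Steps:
(24*(-69))*z = (24*(-69))*(-59) = -1656*(-59) = 97704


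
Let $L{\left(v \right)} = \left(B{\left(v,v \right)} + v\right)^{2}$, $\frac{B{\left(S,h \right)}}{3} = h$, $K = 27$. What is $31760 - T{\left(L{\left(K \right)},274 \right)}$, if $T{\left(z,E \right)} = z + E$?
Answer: $19822$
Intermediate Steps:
$B{\left(S,h \right)} = 3 h$
$L{\left(v \right)} = 16 v^{2}$ ($L{\left(v \right)} = \left(3 v + v\right)^{2} = \left(4 v\right)^{2} = 16 v^{2}$)
$T{\left(z,E \right)} = E + z$
$31760 - T{\left(L{\left(K \right)},274 \right)} = 31760 - \left(274 + 16 \cdot 27^{2}\right) = 31760 - \left(274 + 16 \cdot 729\right) = 31760 - \left(274 + 11664\right) = 31760 - 11938 = 19822$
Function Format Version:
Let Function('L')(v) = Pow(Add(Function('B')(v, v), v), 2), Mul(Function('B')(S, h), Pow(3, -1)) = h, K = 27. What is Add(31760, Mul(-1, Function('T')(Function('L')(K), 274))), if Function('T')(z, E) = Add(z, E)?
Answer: 19822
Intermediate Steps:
Function('B')(S, h) = Mul(3, h)
Function('L')(v) = Mul(16, Pow(v, 2)) (Function('L')(v) = Pow(Add(Mul(3, v), v), 2) = Pow(Mul(4, v), 2) = Mul(16, Pow(v, 2)))
Function('T')(z, E) = Add(E, z)
Add(31760, Mul(-1, Function('T')(Function('L')(K), 274))) = Add(31760, Mul(-1, Add(274, Mul(16, Pow(27, 2))))) = Add(31760, Mul(-1, Add(274, Mul(16, 729)))) = Add(31760, Mul(-1, Add(274, 11664))) = Add(31760, Mul(-1, 11938)) = Add(31760, -11938) = 19822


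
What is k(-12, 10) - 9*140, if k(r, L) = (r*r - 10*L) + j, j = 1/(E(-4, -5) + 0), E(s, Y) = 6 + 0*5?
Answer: -7295/6 ≈ -1215.8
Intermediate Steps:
E(s, Y) = 6 (E(s, Y) = 6 + 0 = 6)
j = ⅙ (j = 1/(6 + 0) = 1/6 = ⅙ ≈ 0.16667)
k(r, L) = ⅙ + r² - 10*L (k(r, L) = (r*r - 10*L) + ⅙ = (r² - 10*L) + ⅙ = ⅙ + r² - 10*L)
k(-12, 10) - 9*140 = (⅙ + (-12)² - 10*10) - 9*140 = (⅙ + 144 - 100) - 1260 = 265/6 - 1260 = -7295/6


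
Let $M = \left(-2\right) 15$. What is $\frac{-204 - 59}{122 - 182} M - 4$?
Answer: $- \frac{271}{2} \approx -135.5$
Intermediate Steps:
$M = -30$
$\frac{-204 - 59}{122 - 182} M - 4 = \frac{-204 - 59}{122 - 182} \left(-30\right) - 4 = - \frac{263}{-60} \left(-30\right) - 4 = \left(-263\right) \left(- \frac{1}{60}\right) \left(-30\right) - 4 = \frac{263}{60} \left(-30\right) - 4 = - \frac{263}{2} - 4 = - \frac{271}{2}$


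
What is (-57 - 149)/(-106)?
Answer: 103/53 ≈ 1.9434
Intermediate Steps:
(-57 - 149)/(-106) = -1/106*(-206) = 103/53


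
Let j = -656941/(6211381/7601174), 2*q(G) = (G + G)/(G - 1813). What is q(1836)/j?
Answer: -5702047758/57425512760441 ≈ -9.9295e-5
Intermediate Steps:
q(G) = G/(-1813 + G) (q(G) = ((G + G)/(G - 1813))/2 = ((2*G)/(-1813 + G))/2 = (2*G/(-1813 + G))/2 = G/(-1813 + G))
j = -4993522848734/6211381 (j = -656941/(6211381*(1/7601174)) = -656941/6211381/7601174 = -656941*7601174/6211381 = -4993522848734/6211381 ≈ -8.0393e+5)
q(1836)/j = (1836/(-1813 + 1836))/(-4993522848734/6211381) = (1836/23)*(-6211381/4993522848734) = -5702047758/57425512760441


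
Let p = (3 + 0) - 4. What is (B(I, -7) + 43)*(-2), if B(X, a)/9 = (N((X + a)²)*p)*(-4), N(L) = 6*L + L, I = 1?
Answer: -18230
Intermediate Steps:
p = -1 (p = 3 - 4 = -1)
N(L) = 7*L
B(X, a) = 252*(X + a)² (B(X, a) = 9*(((7*(X + a)²)*(-1))*(-4)) = 9*(-7*(X + a)²*(-4)) = 9*(28*(X + a)²) = 252*(X + a)²)
(B(I, -7) + 43)*(-2) = (252*(1 - 7)² + 43)*(-2) = (252*(-6)² + 43)*(-2) = (252*36 + 43)*(-2) = (9072 + 43)*(-2) = 9115*(-2) = -18230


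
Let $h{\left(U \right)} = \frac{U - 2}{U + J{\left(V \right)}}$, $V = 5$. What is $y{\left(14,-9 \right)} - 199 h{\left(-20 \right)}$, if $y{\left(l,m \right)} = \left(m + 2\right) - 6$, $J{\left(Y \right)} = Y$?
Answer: $- \frac{4573}{15} \approx -304.87$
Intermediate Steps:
$y{\left(l,m \right)} = -4 + m$ ($y{\left(l,m \right)} = \left(2 + m\right) - 6 = -4 + m$)
$h{\left(U \right)} = \frac{-2 + U}{5 + U}$ ($h{\left(U \right)} = \frac{U - 2}{U + 5} = \frac{-2 + U}{5 + U}$)
$y{\left(14,-9 \right)} - 199 h{\left(-20 \right)} = \left(-4 - 9\right) - 199 \frac{-2 - 20}{5 - 20} = -13 - 199 \frac{1}{-15} \left(-22\right) = -13 - 199 \left(\left(- \frac{1}{15}\right) \left(-22\right)\right) = -13 - \frac{4378}{15} = - \frac{4573}{15}$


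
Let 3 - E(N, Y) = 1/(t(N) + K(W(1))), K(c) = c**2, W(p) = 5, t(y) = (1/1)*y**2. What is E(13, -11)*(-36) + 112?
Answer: 406/97 ≈ 4.1856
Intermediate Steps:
t(y) = y**2 (t(y) = (1*1)*y**2 = 1*y**2 = y**2)
E(N, Y) = 3 - 1/(25 + N**2) (E(N, Y) = 3 - 1/(N**2 + 5**2) = 3 - 1/(N**2 + 25) = 3 - 1/(25 + N**2))
E(13, -11)*(-36) + 112 = ((74 + 3*13**2)/(25 + 13**2))*(-36) + 112 = ((74 + 3*169)/(25 + 169))*(-36) + 112 = ((74 + 507)/194)*(-36) + 112 = ((1/194)*581)*(-36) + 112 = (581/194)*(-36) + 112 = -10458/97 + 112 = 406/97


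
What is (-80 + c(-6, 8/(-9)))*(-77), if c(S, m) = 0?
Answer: 6160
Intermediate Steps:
(-80 + c(-6, 8/(-9)))*(-77) = (-80 + 0)*(-77) = -80*(-77) = 6160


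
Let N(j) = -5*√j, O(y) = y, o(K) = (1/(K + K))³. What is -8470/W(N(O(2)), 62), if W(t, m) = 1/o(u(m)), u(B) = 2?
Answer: -4235/32 ≈ -132.34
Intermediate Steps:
o(K) = 1/(8*K³) (o(K) = (1/(2*K))³ = 1/(8*K³))
W(t, m) = 64 (W(t, m) = 1/((⅛)/2³) = 1/((⅛)*(⅛)) = 1/(1/64) = 64)
-8470/W(N(O(2)), 62) = -8470/64 = -8470*1/64 = -4235/32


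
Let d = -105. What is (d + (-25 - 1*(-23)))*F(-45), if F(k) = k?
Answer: 4815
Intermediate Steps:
(d + (-25 - 1*(-23)))*F(-45) = (-105 + (-25 - 1*(-23)))*(-45) = (-105 + (-25 + 23))*(-45) = (-105 - 2)*(-45) = -107*(-45) = 4815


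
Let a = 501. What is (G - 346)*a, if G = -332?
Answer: -339678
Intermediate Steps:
(G - 346)*a = (-332 - 346)*501 = -678*501 = -339678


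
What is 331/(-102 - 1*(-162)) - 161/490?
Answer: 2179/420 ≈ 5.1881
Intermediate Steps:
331/(-102 - 1*(-162)) - 161/490 = 331/(-102 + 162) - 161*1/490 = 331/60 - 23/70 = 2179/420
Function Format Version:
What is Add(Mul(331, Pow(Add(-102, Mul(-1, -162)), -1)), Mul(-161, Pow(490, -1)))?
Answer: Rational(2179, 420) ≈ 5.1881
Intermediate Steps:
Add(Mul(331, Pow(Add(-102, Mul(-1, -162)), -1)), Mul(-161, Pow(490, -1))) = Add(Mul(331, Pow(Add(-102, 162), -1)), Mul(-161, Rational(1, 490))) = Add(Mul(331, Pow(60, -1)), Rational(-23, 70)) = Add(Mul(331, Rational(1, 60)), Rational(-23, 70)) = Add(Rational(331, 60), Rational(-23, 70)) = Rational(2179, 420)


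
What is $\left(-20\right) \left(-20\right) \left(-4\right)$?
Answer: $-1600$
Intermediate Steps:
$\left(-20\right) \left(-20\right) \left(-4\right) = 400 \left(-4\right) = -1600$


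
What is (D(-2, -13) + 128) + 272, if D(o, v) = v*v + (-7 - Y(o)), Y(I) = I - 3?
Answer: 567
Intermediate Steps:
Y(I) = -3 + I
D(o, v) = -4 + v² - o (D(o, v) = v*v + (-7 - (-3 + o)) = v² + (-7 + (3 - o)) = v² + (-4 - o) = -4 + v² - o)
(D(-2, -13) + 128) + 272 = ((-4 + (-13)² - 1*(-2)) + 128) + 272 = ((-4 + 169 + 2) + 128) + 272 = (167 + 128) + 272 = 295 + 272 = 567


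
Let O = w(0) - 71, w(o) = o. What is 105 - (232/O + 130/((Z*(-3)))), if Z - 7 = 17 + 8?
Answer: 373591/3408 ≈ 109.62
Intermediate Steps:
Z = 32 (Z = 7 + (17 + 8) = 7 + 25 = 32)
O = -71 (O = 0 - 71 = -71)
105 - (232/O + 130/((Z*(-3)))) = 105 - (232/(-71) + 130/((32*(-3)))) = 105 - (232*(-1/71) + 130/(-96)) = 105 - (-232/71 + 130*(-1/96)) = 105 - (-232/71 - 65/48) = 105 - 1*(-15751/3408) = 105 + 15751/3408 = 373591/3408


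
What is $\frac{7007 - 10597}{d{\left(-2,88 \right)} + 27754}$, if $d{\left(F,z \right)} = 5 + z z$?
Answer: $- \frac{3590}{35503} \approx -0.10112$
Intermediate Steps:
$d{\left(F,z \right)} = 5 + z^{2}$
$\frac{7007 - 10597}{d{\left(-2,88 \right)} + 27754} = \frac{7007 - 10597}{\left(5 + 88^{2}\right) + 27754} = - \frac{3590}{\left(5 + 7744\right) + 27754} = - \frac{3590}{7749 + 27754} = - \frac{3590}{35503}$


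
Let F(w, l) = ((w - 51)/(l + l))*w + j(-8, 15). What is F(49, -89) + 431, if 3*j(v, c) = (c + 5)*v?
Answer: 100984/267 ≈ 378.22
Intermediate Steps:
j(v, c) = v*(5 + c)/3 (j(v, c) = ((c + 5)*v)/3 = ((5 + c)*v)/3 = (v*(5 + c))/3 = v*(5 + c)/3)
F(w, l) = -160/3 + w*(-51 + w)/(2*l) (F(w, l) = ((w - 51)/(l + l))*w + (⅓)*(-8)*(5 + 15) = ((-51 + w)/((2*l)))*w + (⅓)*(-8)*20 = ((-51 + w)*(1/(2*l)))*w - 160/3 = ((-51 + w)/(2*l))*w - 160/3 = w*(-51 + w)/(2*l) - 160/3 = -160/3 + w*(-51 + w)/(2*l))
F(49, -89) + 431 = (⅙)*(-320*(-89) - 153*49 + 3*49²)/(-89) + 431 = (⅙)*(-1/89)*(28480 - 7497 + 3*2401) + 431 = (⅙)*(-1/89)*(28480 - 7497 + 7203) + 431 = (⅙)*(-1/89)*28186 + 431 = -14093/267 + 431 = 100984/267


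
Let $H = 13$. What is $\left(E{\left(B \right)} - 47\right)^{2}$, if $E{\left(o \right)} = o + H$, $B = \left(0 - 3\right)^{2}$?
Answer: $625$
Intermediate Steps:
$B = 9$ ($B = \left(-3\right)^{2} = 9$)
$E{\left(o \right)} = 13 + o$ ($E{\left(o \right)} = o + 13 = 13 + o$)
$\left(E{\left(B \right)} - 47\right)^{2} = \left(\left(13 + 9\right) - 47\right)^{2} = \left(22 - 47\right)^{2} = \left(-25\right)^{2} = 625$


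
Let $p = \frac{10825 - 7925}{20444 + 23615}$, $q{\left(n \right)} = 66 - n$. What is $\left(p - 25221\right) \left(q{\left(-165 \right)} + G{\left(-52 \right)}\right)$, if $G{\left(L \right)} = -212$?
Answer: $- \frac{21112973641}{44059} \approx -4.792 \cdot 10^{5}$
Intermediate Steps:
$p = \frac{2900}{44059} \approx 0.065821$
$\left(p - 25221\right) \left(q{\left(-165 \right)} + G{\left(-52 \right)}\right) = \left(\frac{2900}{44059} - 25221\right) \left(\left(66 - -165\right) - 212\right) = - \frac{1111209139 \left(\left(66 + 165\right) - 212\right)}{44059} = - \frac{1111209139 \left(231 - 212\right)}{44059} = \left(- \frac{1111209139}{44059}\right) 19 = - \frac{21112973641}{44059}$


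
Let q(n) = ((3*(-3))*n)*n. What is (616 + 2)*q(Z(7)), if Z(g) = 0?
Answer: 0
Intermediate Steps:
q(n) = -9*n² (q(n) = (-9*n)*n = -9*n²)
(616 + 2)*q(Z(7)) = (616 + 2)*(-9*0²) = 618*(-9*0) = 618*0 = 0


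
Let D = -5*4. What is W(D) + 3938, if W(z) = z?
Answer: 3918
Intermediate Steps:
D = -20
W(D) + 3938 = -20 + 3938 = 3918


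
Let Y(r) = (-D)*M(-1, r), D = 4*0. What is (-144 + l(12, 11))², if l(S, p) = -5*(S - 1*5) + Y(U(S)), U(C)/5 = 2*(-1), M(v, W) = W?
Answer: 32041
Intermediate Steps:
U(C) = -10 (U(C) = 5*(2*(-1)) = 5*(-2) = -10)
D = 0
Y(r) = 0 (Y(r) = (-1*0)*r = 0*r = 0)
l(S, p) = 25 - 5*S (l(S, p) = -5*(S - 1*5) + 0 = -5*(S - 5) + 0 = -5*(-5 + S) + 0 = (25 - 5*S) + 0 = 25 - 5*S)
(-144 + l(12, 11))² = (-144 + (25 - 5*12))² = (-144 + (25 - 60))² = (-144 - 35)² = (-179)² = 32041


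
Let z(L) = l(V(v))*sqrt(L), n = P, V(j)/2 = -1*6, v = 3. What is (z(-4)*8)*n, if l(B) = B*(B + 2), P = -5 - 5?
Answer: -19200*I ≈ -19200.0*I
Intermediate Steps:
P = -10
V(j) = -12 (V(j) = 2*(-1*6) = 2*(-6) = -12)
n = -10
l(B) = B*(2 + B)
z(L) = 120*sqrt(L) (z(L) = (-12*(2 - 12))*sqrt(L) = (-12*(-10))*sqrt(L) = 120*sqrt(L))
(z(-4)*8)*n = ((120*sqrt(-4))*8)*(-10) = ((120*(2*I))*8)*(-10) = ((240*I)*8)*(-10) = (1920*I)*(-10) = -19200*I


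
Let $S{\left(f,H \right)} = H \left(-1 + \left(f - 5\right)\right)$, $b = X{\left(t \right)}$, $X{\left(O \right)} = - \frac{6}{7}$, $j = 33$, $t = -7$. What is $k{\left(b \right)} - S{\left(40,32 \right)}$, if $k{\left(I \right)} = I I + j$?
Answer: $- \frac{51659}{49} \approx -1054.3$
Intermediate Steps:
$X{\left(O \right)} = - \frac{6}{7}$ ($X{\left(O \right)} = \left(-6\right) \frac{1}{7} = - \frac{6}{7}$)
$b = - \frac{6}{7} \approx -0.85714$
$S{\left(f,H \right)} = H \left(-6 + f\right)$ ($S{\left(f,H \right)} = H \left(-1 + \left(-5 + f\right)\right) = H \left(-6 + f\right)$)
$k{\left(I \right)} = 33 + I^{2}$ ($k{\left(I \right)} = I I + 33 = I^{2} + 33 = 33 + I^{2}$)
$k{\left(b \right)} - S{\left(40,32 \right)} = \left(33 + \left(- \frac{6}{7}\right)^{2}\right) - 32 \left(-6 + 40\right) = \left(33 + \frac{36}{49}\right) - 32 \cdot 34 = \frac{1653}{49} - 1088 = - \frac{51659}{49}$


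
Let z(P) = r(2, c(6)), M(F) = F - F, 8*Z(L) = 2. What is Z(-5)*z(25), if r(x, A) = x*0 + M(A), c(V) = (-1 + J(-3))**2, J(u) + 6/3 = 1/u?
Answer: 0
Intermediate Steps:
J(u) = -2 + 1/u
Z(L) = 1/4 (Z(L) = (1/8)*2 = 1/4)
M(F) = 0
c(V) = 100/9 (c(V) = (-1 + (-2 + 1/(-3)))**2 = (-1 + (-2 - 1/3))**2 = (-1 - 7/3)**2 = (-10/3)**2 = 100/9)
r(x, A) = 0 (r(x, A) = x*0 + 0 = 0 + 0 = 0)
z(P) = 0
Z(-5)*z(25) = (1/4)*0 = 0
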